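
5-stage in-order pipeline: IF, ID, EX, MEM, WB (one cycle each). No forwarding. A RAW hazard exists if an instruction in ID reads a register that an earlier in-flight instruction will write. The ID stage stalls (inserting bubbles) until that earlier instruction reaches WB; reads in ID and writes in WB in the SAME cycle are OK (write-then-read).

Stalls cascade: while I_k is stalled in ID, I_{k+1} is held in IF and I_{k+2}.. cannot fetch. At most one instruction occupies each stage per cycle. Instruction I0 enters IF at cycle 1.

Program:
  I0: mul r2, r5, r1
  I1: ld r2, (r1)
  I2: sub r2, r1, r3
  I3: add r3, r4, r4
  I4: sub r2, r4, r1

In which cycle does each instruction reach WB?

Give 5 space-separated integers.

Answer: 5 6 7 8 9

Derivation:
I0 mul r2 <- r5,r1: IF@1 ID@2 stall=0 (-) EX@3 MEM@4 WB@5
I1 ld r2 <- r1: IF@2 ID@3 stall=0 (-) EX@4 MEM@5 WB@6
I2 sub r2 <- r1,r3: IF@3 ID@4 stall=0 (-) EX@5 MEM@6 WB@7
I3 add r3 <- r4,r4: IF@4 ID@5 stall=0 (-) EX@6 MEM@7 WB@8
I4 sub r2 <- r4,r1: IF@5 ID@6 stall=0 (-) EX@7 MEM@8 WB@9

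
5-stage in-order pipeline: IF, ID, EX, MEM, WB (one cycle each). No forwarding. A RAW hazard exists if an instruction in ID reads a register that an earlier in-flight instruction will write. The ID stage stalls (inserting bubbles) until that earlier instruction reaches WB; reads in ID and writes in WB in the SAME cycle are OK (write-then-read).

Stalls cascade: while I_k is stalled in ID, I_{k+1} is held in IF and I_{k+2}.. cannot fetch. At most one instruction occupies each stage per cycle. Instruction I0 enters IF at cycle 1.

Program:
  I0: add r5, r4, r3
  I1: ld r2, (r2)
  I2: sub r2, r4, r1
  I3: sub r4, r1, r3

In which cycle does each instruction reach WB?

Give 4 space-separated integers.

Answer: 5 6 7 8

Derivation:
I0 add r5 <- r4,r3: IF@1 ID@2 stall=0 (-) EX@3 MEM@4 WB@5
I1 ld r2 <- r2: IF@2 ID@3 stall=0 (-) EX@4 MEM@5 WB@6
I2 sub r2 <- r4,r1: IF@3 ID@4 stall=0 (-) EX@5 MEM@6 WB@7
I3 sub r4 <- r1,r3: IF@4 ID@5 stall=0 (-) EX@6 MEM@7 WB@8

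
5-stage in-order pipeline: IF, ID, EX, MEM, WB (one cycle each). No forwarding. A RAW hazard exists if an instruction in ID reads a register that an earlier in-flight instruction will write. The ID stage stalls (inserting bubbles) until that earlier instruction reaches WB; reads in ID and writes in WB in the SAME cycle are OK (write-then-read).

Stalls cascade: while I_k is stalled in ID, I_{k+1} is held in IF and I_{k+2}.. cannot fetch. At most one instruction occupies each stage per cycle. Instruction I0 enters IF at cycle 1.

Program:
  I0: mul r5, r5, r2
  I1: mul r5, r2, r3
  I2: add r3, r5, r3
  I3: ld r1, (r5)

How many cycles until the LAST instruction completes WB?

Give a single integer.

Answer: 10

Derivation:
I0 mul r5 <- r5,r2: IF@1 ID@2 stall=0 (-) EX@3 MEM@4 WB@5
I1 mul r5 <- r2,r3: IF@2 ID@3 stall=0 (-) EX@4 MEM@5 WB@6
I2 add r3 <- r5,r3: IF@3 ID@4 stall=2 (RAW on I1.r5 (WB@6)) EX@7 MEM@8 WB@9
I3 ld r1 <- r5: IF@4 ID@7 stall=0 (-) EX@8 MEM@9 WB@10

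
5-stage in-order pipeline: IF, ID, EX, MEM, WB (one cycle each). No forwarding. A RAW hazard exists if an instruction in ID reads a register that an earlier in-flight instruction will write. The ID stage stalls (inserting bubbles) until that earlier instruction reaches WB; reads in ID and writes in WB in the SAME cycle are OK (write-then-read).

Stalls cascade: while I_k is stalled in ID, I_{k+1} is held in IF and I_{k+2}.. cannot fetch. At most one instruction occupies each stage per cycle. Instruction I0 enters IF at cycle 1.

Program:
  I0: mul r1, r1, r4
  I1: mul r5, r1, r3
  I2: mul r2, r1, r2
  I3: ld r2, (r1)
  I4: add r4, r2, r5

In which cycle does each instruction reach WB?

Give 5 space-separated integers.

I0 mul r1 <- r1,r4: IF@1 ID@2 stall=0 (-) EX@3 MEM@4 WB@5
I1 mul r5 <- r1,r3: IF@2 ID@3 stall=2 (RAW on I0.r1 (WB@5)) EX@6 MEM@7 WB@8
I2 mul r2 <- r1,r2: IF@3 ID@6 stall=0 (-) EX@7 MEM@8 WB@9
I3 ld r2 <- r1: IF@6 ID@7 stall=0 (-) EX@8 MEM@9 WB@10
I4 add r4 <- r2,r5: IF@7 ID@8 stall=2 (RAW on I3.r2 (WB@10)) EX@11 MEM@12 WB@13

Answer: 5 8 9 10 13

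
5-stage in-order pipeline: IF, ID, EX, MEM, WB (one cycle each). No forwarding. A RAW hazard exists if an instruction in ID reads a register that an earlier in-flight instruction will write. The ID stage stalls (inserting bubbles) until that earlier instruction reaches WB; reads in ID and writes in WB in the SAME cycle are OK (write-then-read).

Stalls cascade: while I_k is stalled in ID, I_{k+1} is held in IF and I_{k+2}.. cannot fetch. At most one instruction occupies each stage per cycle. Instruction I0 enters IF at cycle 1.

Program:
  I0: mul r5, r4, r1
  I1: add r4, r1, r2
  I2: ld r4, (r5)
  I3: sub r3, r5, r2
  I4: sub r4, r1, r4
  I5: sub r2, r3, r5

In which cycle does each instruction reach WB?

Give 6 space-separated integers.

Answer: 5 6 8 9 11 12

Derivation:
I0 mul r5 <- r4,r1: IF@1 ID@2 stall=0 (-) EX@3 MEM@4 WB@5
I1 add r4 <- r1,r2: IF@2 ID@3 stall=0 (-) EX@4 MEM@5 WB@6
I2 ld r4 <- r5: IF@3 ID@4 stall=1 (RAW on I0.r5 (WB@5)) EX@6 MEM@7 WB@8
I3 sub r3 <- r5,r2: IF@4 ID@6 stall=0 (-) EX@7 MEM@8 WB@9
I4 sub r4 <- r1,r4: IF@6 ID@7 stall=1 (RAW on I2.r4 (WB@8)) EX@9 MEM@10 WB@11
I5 sub r2 <- r3,r5: IF@7 ID@9 stall=0 (-) EX@10 MEM@11 WB@12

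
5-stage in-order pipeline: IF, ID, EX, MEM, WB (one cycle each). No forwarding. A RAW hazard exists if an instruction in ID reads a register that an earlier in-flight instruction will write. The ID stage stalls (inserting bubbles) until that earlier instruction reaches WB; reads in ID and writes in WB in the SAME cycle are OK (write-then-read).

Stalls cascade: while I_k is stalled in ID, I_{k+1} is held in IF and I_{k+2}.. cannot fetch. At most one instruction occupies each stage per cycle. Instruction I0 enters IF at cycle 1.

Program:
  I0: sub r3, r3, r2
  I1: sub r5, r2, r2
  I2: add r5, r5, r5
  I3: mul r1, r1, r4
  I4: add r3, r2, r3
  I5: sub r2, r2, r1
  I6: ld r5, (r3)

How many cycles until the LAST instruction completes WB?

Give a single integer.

I0 sub r3 <- r3,r2: IF@1 ID@2 stall=0 (-) EX@3 MEM@4 WB@5
I1 sub r5 <- r2,r2: IF@2 ID@3 stall=0 (-) EX@4 MEM@5 WB@6
I2 add r5 <- r5,r5: IF@3 ID@4 stall=2 (RAW on I1.r5 (WB@6)) EX@7 MEM@8 WB@9
I3 mul r1 <- r1,r4: IF@4 ID@7 stall=0 (-) EX@8 MEM@9 WB@10
I4 add r3 <- r2,r3: IF@7 ID@8 stall=0 (-) EX@9 MEM@10 WB@11
I5 sub r2 <- r2,r1: IF@8 ID@9 stall=1 (RAW on I3.r1 (WB@10)) EX@11 MEM@12 WB@13
I6 ld r5 <- r3: IF@9 ID@11 stall=0 (-) EX@12 MEM@13 WB@14

Answer: 14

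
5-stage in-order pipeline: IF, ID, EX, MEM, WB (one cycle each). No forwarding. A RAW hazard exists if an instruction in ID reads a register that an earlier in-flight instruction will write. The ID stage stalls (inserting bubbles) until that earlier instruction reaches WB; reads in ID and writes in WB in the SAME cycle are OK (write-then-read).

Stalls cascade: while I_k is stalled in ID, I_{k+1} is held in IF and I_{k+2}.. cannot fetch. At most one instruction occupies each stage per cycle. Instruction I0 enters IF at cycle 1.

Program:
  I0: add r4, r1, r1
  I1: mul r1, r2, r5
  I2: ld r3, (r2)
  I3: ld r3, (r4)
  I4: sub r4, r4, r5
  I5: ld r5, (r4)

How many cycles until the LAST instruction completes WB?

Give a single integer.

Answer: 12

Derivation:
I0 add r4 <- r1,r1: IF@1 ID@2 stall=0 (-) EX@3 MEM@4 WB@5
I1 mul r1 <- r2,r5: IF@2 ID@3 stall=0 (-) EX@4 MEM@5 WB@6
I2 ld r3 <- r2: IF@3 ID@4 stall=0 (-) EX@5 MEM@6 WB@7
I3 ld r3 <- r4: IF@4 ID@5 stall=0 (-) EX@6 MEM@7 WB@8
I4 sub r4 <- r4,r5: IF@5 ID@6 stall=0 (-) EX@7 MEM@8 WB@9
I5 ld r5 <- r4: IF@6 ID@7 stall=2 (RAW on I4.r4 (WB@9)) EX@10 MEM@11 WB@12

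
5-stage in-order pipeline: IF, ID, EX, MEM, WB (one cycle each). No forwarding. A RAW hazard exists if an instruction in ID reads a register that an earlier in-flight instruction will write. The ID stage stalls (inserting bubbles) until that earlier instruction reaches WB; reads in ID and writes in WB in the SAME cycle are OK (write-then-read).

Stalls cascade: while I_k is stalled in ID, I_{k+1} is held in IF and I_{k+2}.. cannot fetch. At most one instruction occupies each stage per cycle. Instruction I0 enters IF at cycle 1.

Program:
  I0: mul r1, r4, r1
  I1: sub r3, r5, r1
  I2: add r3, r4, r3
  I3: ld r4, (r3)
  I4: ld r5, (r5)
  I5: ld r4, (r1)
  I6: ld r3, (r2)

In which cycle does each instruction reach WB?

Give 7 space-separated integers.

Answer: 5 8 11 14 15 16 17

Derivation:
I0 mul r1 <- r4,r1: IF@1 ID@2 stall=0 (-) EX@3 MEM@4 WB@5
I1 sub r3 <- r5,r1: IF@2 ID@3 stall=2 (RAW on I0.r1 (WB@5)) EX@6 MEM@7 WB@8
I2 add r3 <- r4,r3: IF@3 ID@6 stall=2 (RAW on I1.r3 (WB@8)) EX@9 MEM@10 WB@11
I3 ld r4 <- r3: IF@6 ID@9 stall=2 (RAW on I2.r3 (WB@11)) EX@12 MEM@13 WB@14
I4 ld r5 <- r5: IF@9 ID@12 stall=0 (-) EX@13 MEM@14 WB@15
I5 ld r4 <- r1: IF@12 ID@13 stall=0 (-) EX@14 MEM@15 WB@16
I6 ld r3 <- r2: IF@13 ID@14 stall=0 (-) EX@15 MEM@16 WB@17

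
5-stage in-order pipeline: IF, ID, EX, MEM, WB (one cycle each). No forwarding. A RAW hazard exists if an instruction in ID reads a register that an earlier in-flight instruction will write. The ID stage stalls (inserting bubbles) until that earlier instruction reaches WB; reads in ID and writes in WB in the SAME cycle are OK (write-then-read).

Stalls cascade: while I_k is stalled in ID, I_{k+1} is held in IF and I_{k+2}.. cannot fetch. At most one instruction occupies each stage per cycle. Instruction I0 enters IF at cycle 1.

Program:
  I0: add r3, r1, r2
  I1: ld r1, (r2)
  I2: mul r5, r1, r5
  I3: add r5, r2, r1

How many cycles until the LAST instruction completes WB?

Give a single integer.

I0 add r3 <- r1,r2: IF@1 ID@2 stall=0 (-) EX@3 MEM@4 WB@5
I1 ld r1 <- r2: IF@2 ID@3 stall=0 (-) EX@4 MEM@5 WB@6
I2 mul r5 <- r1,r5: IF@3 ID@4 stall=2 (RAW on I1.r1 (WB@6)) EX@7 MEM@8 WB@9
I3 add r5 <- r2,r1: IF@4 ID@7 stall=0 (-) EX@8 MEM@9 WB@10

Answer: 10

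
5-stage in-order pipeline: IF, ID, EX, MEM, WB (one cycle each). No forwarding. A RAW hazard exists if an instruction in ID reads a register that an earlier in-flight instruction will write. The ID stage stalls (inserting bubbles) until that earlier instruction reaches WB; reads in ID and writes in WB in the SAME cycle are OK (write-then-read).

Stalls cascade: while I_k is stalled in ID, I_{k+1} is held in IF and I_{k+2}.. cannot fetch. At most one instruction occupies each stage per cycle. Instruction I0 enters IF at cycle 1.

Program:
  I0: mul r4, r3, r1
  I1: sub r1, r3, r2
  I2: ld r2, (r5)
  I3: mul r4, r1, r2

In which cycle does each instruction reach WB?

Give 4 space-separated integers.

I0 mul r4 <- r3,r1: IF@1 ID@2 stall=0 (-) EX@3 MEM@4 WB@5
I1 sub r1 <- r3,r2: IF@2 ID@3 stall=0 (-) EX@4 MEM@5 WB@6
I2 ld r2 <- r5: IF@3 ID@4 stall=0 (-) EX@5 MEM@6 WB@7
I3 mul r4 <- r1,r2: IF@4 ID@5 stall=2 (RAW on I2.r2 (WB@7)) EX@8 MEM@9 WB@10

Answer: 5 6 7 10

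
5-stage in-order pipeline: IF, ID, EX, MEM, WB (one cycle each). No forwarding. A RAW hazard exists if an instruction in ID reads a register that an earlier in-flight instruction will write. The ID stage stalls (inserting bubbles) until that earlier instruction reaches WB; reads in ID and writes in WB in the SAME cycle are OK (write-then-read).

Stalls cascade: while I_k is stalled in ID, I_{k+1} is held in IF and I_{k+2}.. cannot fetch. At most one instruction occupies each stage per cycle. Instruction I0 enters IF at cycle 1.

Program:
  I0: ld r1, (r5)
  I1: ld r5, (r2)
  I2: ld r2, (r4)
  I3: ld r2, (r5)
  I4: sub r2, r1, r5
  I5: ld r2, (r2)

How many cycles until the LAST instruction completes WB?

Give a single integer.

I0 ld r1 <- r5: IF@1 ID@2 stall=0 (-) EX@3 MEM@4 WB@5
I1 ld r5 <- r2: IF@2 ID@3 stall=0 (-) EX@4 MEM@5 WB@6
I2 ld r2 <- r4: IF@3 ID@4 stall=0 (-) EX@5 MEM@6 WB@7
I3 ld r2 <- r5: IF@4 ID@5 stall=1 (RAW on I1.r5 (WB@6)) EX@7 MEM@8 WB@9
I4 sub r2 <- r1,r5: IF@5 ID@7 stall=0 (-) EX@8 MEM@9 WB@10
I5 ld r2 <- r2: IF@7 ID@8 stall=2 (RAW on I4.r2 (WB@10)) EX@11 MEM@12 WB@13

Answer: 13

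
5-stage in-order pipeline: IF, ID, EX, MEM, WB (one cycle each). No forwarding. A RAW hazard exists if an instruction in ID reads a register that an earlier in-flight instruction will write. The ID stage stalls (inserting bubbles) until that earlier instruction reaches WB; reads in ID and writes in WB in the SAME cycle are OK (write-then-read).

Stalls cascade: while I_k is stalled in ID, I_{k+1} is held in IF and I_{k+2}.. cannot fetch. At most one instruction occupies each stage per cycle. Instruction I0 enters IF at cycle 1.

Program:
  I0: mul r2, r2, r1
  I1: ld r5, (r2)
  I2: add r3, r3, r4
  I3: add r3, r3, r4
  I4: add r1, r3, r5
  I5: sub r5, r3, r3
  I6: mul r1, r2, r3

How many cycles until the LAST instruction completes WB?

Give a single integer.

I0 mul r2 <- r2,r1: IF@1 ID@2 stall=0 (-) EX@3 MEM@4 WB@5
I1 ld r5 <- r2: IF@2 ID@3 stall=2 (RAW on I0.r2 (WB@5)) EX@6 MEM@7 WB@8
I2 add r3 <- r3,r4: IF@3 ID@6 stall=0 (-) EX@7 MEM@8 WB@9
I3 add r3 <- r3,r4: IF@6 ID@7 stall=2 (RAW on I2.r3 (WB@9)) EX@10 MEM@11 WB@12
I4 add r1 <- r3,r5: IF@7 ID@10 stall=2 (RAW on I3.r3 (WB@12)) EX@13 MEM@14 WB@15
I5 sub r5 <- r3,r3: IF@10 ID@13 stall=0 (-) EX@14 MEM@15 WB@16
I6 mul r1 <- r2,r3: IF@13 ID@14 stall=0 (-) EX@15 MEM@16 WB@17

Answer: 17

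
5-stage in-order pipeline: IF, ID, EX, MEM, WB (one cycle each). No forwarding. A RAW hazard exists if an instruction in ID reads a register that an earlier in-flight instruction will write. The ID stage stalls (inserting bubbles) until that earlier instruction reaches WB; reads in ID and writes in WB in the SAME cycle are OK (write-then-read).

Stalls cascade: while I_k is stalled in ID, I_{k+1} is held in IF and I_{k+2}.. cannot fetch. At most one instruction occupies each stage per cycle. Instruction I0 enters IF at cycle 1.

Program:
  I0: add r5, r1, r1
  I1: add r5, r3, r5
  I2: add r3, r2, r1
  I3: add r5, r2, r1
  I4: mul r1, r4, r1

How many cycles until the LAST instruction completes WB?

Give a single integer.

I0 add r5 <- r1,r1: IF@1 ID@2 stall=0 (-) EX@3 MEM@4 WB@5
I1 add r5 <- r3,r5: IF@2 ID@3 stall=2 (RAW on I0.r5 (WB@5)) EX@6 MEM@7 WB@8
I2 add r3 <- r2,r1: IF@3 ID@6 stall=0 (-) EX@7 MEM@8 WB@9
I3 add r5 <- r2,r1: IF@6 ID@7 stall=0 (-) EX@8 MEM@9 WB@10
I4 mul r1 <- r4,r1: IF@7 ID@8 stall=0 (-) EX@9 MEM@10 WB@11

Answer: 11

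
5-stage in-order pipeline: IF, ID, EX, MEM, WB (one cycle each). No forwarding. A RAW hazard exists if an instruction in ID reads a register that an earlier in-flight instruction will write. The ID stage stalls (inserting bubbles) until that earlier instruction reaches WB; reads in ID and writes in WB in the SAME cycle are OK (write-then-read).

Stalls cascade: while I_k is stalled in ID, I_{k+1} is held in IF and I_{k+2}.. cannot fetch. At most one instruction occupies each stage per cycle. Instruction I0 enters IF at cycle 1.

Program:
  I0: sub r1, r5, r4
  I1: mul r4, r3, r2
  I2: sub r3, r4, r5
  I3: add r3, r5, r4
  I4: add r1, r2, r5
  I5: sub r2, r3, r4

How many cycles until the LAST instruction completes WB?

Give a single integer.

I0 sub r1 <- r5,r4: IF@1 ID@2 stall=0 (-) EX@3 MEM@4 WB@5
I1 mul r4 <- r3,r2: IF@2 ID@3 stall=0 (-) EX@4 MEM@5 WB@6
I2 sub r3 <- r4,r5: IF@3 ID@4 stall=2 (RAW on I1.r4 (WB@6)) EX@7 MEM@8 WB@9
I3 add r3 <- r5,r4: IF@4 ID@7 stall=0 (-) EX@8 MEM@9 WB@10
I4 add r1 <- r2,r5: IF@7 ID@8 stall=0 (-) EX@9 MEM@10 WB@11
I5 sub r2 <- r3,r4: IF@8 ID@9 stall=1 (RAW on I3.r3 (WB@10)) EX@11 MEM@12 WB@13

Answer: 13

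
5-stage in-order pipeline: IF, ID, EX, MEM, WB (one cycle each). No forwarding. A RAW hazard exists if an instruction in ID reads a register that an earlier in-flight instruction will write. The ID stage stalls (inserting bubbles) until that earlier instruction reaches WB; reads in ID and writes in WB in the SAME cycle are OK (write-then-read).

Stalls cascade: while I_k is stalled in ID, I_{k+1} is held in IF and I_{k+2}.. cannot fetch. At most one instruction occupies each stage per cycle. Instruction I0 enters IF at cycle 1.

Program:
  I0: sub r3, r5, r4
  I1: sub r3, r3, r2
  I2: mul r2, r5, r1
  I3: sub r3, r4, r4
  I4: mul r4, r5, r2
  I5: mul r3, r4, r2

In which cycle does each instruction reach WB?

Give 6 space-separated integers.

I0 sub r3 <- r5,r4: IF@1 ID@2 stall=0 (-) EX@3 MEM@4 WB@5
I1 sub r3 <- r3,r2: IF@2 ID@3 stall=2 (RAW on I0.r3 (WB@5)) EX@6 MEM@7 WB@8
I2 mul r2 <- r5,r1: IF@3 ID@6 stall=0 (-) EX@7 MEM@8 WB@9
I3 sub r3 <- r4,r4: IF@6 ID@7 stall=0 (-) EX@8 MEM@9 WB@10
I4 mul r4 <- r5,r2: IF@7 ID@8 stall=1 (RAW on I2.r2 (WB@9)) EX@10 MEM@11 WB@12
I5 mul r3 <- r4,r2: IF@8 ID@10 stall=2 (RAW on I4.r4 (WB@12)) EX@13 MEM@14 WB@15

Answer: 5 8 9 10 12 15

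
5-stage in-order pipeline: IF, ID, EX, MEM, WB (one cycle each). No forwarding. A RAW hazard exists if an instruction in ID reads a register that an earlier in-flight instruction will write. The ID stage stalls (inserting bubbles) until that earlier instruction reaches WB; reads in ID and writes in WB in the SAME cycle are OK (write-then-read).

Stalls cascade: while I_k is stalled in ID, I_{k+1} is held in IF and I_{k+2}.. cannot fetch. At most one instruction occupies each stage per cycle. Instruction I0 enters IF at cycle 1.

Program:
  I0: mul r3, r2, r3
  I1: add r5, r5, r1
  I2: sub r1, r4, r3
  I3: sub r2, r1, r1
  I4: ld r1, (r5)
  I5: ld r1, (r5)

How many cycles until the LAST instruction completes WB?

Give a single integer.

Answer: 13

Derivation:
I0 mul r3 <- r2,r3: IF@1 ID@2 stall=0 (-) EX@3 MEM@4 WB@5
I1 add r5 <- r5,r1: IF@2 ID@3 stall=0 (-) EX@4 MEM@5 WB@6
I2 sub r1 <- r4,r3: IF@3 ID@4 stall=1 (RAW on I0.r3 (WB@5)) EX@6 MEM@7 WB@8
I3 sub r2 <- r1,r1: IF@4 ID@6 stall=2 (RAW on I2.r1 (WB@8)) EX@9 MEM@10 WB@11
I4 ld r1 <- r5: IF@6 ID@9 stall=0 (-) EX@10 MEM@11 WB@12
I5 ld r1 <- r5: IF@9 ID@10 stall=0 (-) EX@11 MEM@12 WB@13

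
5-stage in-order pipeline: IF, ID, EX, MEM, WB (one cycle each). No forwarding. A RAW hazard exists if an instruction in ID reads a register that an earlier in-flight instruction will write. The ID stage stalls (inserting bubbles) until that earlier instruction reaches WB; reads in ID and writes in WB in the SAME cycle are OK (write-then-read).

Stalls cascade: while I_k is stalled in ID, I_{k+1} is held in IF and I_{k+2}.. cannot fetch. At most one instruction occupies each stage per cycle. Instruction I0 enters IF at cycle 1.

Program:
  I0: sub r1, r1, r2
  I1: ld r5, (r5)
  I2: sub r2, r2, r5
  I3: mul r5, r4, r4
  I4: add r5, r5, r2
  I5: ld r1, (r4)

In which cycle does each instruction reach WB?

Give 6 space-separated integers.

Answer: 5 6 9 10 13 14

Derivation:
I0 sub r1 <- r1,r2: IF@1 ID@2 stall=0 (-) EX@3 MEM@4 WB@5
I1 ld r5 <- r5: IF@2 ID@3 stall=0 (-) EX@4 MEM@5 WB@6
I2 sub r2 <- r2,r5: IF@3 ID@4 stall=2 (RAW on I1.r5 (WB@6)) EX@7 MEM@8 WB@9
I3 mul r5 <- r4,r4: IF@4 ID@7 stall=0 (-) EX@8 MEM@9 WB@10
I4 add r5 <- r5,r2: IF@7 ID@8 stall=2 (RAW on I3.r5 (WB@10)) EX@11 MEM@12 WB@13
I5 ld r1 <- r4: IF@8 ID@11 stall=0 (-) EX@12 MEM@13 WB@14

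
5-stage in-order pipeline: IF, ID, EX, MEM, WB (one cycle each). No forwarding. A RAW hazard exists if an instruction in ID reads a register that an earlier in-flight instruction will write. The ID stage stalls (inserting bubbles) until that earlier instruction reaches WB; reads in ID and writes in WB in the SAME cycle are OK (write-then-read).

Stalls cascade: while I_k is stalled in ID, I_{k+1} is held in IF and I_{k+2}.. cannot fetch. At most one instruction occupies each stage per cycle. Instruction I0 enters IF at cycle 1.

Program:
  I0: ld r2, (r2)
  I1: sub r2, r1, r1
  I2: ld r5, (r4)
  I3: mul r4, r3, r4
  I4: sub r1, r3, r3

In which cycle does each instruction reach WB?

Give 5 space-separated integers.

I0 ld r2 <- r2: IF@1 ID@2 stall=0 (-) EX@3 MEM@4 WB@5
I1 sub r2 <- r1,r1: IF@2 ID@3 stall=0 (-) EX@4 MEM@5 WB@6
I2 ld r5 <- r4: IF@3 ID@4 stall=0 (-) EX@5 MEM@6 WB@7
I3 mul r4 <- r3,r4: IF@4 ID@5 stall=0 (-) EX@6 MEM@7 WB@8
I4 sub r1 <- r3,r3: IF@5 ID@6 stall=0 (-) EX@7 MEM@8 WB@9

Answer: 5 6 7 8 9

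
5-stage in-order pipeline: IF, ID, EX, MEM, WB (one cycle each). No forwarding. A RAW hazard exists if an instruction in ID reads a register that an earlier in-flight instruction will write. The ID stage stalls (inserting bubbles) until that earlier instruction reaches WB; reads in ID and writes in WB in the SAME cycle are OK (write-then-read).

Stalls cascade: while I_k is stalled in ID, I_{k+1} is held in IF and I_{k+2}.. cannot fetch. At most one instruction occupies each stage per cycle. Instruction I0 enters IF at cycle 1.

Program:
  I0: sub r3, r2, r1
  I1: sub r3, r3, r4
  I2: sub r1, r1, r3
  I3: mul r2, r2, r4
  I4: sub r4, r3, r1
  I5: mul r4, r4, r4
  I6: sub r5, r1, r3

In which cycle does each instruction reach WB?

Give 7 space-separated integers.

I0 sub r3 <- r2,r1: IF@1 ID@2 stall=0 (-) EX@3 MEM@4 WB@5
I1 sub r3 <- r3,r4: IF@2 ID@3 stall=2 (RAW on I0.r3 (WB@5)) EX@6 MEM@7 WB@8
I2 sub r1 <- r1,r3: IF@3 ID@6 stall=2 (RAW on I1.r3 (WB@8)) EX@9 MEM@10 WB@11
I3 mul r2 <- r2,r4: IF@6 ID@9 stall=0 (-) EX@10 MEM@11 WB@12
I4 sub r4 <- r3,r1: IF@9 ID@10 stall=1 (RAW on I2.r1 (WB@11)) EX@12 MEM@13 WB@14
I5 mul r4 <- r4,r4: IF@10 ID@12 stall=2 (RAW on I4.r4 (WB@14)) EX@15 MEM@16 WB@17
I6 sub r5 <- r1,r3: IF@12 ID@15 stall=0 (-) EX@16 MEM@17 WB@18

Answer: 5 8 11 12 14 17 18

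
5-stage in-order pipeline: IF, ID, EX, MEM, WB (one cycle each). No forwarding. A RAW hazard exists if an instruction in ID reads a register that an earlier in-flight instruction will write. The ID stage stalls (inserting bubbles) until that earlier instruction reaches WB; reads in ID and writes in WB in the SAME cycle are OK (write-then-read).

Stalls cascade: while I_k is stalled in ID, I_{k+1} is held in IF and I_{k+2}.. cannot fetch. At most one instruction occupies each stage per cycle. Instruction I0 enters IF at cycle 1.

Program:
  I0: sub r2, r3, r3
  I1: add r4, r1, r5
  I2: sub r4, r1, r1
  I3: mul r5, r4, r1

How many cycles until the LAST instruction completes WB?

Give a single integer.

I0 sub r2 <- r3,r3: IF@1 ID@2 stall=0 (-) EX@3 MEM@4 WB@5
I1 add r4 <- r1,r5: IF@2 ID@3 stall=0 (-) EX@4 MEM@5 WB@6
I2 sub r4 <- r1,r1: IF@3 ID@4 stall=0 (-) EX@5 MEM@6 WB@7
I3 mul r5 <- r4,r1: IF@4 ID@5 stall=2 (RAW on I2.r4 (WB@7)) EX@8 MEM@9 WB@10

Answer: 10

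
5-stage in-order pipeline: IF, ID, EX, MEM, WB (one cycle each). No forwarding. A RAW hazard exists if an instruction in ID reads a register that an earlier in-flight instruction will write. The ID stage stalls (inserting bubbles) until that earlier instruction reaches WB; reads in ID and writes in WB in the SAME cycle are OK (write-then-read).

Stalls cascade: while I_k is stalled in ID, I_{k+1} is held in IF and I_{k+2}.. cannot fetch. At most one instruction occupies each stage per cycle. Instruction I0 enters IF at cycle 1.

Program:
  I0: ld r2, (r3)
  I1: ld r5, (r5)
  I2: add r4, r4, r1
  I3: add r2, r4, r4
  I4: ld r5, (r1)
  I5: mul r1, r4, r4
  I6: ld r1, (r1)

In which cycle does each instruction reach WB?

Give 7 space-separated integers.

Answer: 5 6 7 10 11 12 15

Derivation:
I0 ld r2 <- r3: IF@1 ID@2 stall=0 (-) EX@3 MEM@4 WB@5
I1 ld r5 <- r5: IF@2 ID@3 stall=0 (-) EX@4 MEM@5 WB@6
I2 add r4 <- r4,r1: IF@3 ID@4 stall=0 (-) EX@5 MEM@6 WB@7
I3 add r2 <- r4,r4: IF@4 ID@5 stall=2 (RAW on I2.r4 (WB@7)) EX@8 MEM@9 WB@10
I4 ld r5 <- r1: IF@5 ID@8 stall=0 (-) EX@9 MEM@10 WB@11
I5 mul r1 <- r4,r4: IF@8 ID@9 stall=0 (-) EX@10 MEM@11 WB@12
I6 ld r1 <- r1: IF@9 ID@10 stall=2 (RAW on I5.r1 (WB@12)) EX@13 MEM@14 WB@15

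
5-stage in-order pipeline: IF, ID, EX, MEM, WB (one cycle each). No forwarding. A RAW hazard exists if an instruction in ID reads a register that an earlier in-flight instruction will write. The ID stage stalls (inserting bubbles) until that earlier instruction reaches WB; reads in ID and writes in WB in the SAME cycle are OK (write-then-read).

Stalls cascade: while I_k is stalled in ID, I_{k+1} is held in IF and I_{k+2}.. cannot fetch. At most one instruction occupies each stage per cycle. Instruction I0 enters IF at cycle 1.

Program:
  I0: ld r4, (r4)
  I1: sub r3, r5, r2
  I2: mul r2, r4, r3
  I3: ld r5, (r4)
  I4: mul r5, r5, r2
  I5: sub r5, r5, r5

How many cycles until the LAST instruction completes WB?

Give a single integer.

I0 ld r4 <- r4: IF@1 ID@2 stall=0 (-) EX@3 MEM@4 WB@5
I1 sub r3 <- r5,r2: IF@2 ID@3 stall=0 (-) EX@4 MEM@5 WB@6
I2 mul r2 <- r4,r3: IF@3 ID@4 stall=2 (RAW on I1.r3 (WB@6)) EX@7 MEM@8 WB@9
I3 ld r5 <- r4: IF@4 ID@7 stall=0 (-) EX@8 MEM@9 WB@10
I4 mul r5 <- r5,r2: IF@7 ID@8 stall=2 (RAW on I3.r5 (WB@10)) EX@11 MEM@12 WB@13
I5 sub r5 <- r5,r5: IF@8 ID@11 stall=2 (RAW on I4.r5 (WB@13)) EX@14 MEM@15 WB@16

Answer: 16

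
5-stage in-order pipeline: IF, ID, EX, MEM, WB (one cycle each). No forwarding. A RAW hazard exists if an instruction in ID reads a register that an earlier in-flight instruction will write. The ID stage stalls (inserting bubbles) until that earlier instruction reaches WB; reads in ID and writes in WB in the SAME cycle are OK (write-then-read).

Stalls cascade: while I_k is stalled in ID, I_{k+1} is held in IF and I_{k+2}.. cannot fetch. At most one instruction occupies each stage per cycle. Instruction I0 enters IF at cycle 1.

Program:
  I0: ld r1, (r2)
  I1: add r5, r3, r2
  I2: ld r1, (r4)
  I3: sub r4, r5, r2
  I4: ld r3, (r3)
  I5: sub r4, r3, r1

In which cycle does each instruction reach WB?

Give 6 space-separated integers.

Answer: 5 6 7 9 10 13

Derivation:
I0 ld r1 <- r2: IF@1 ID@2 stall=0 (-) EX@3 MEM@4 WB@5
I1 add r5 <- r3,r2: IF@2 ID@3 stall=0 (-) EX@4 MEM@5 WB@6
I2 ld r1 <- r4: IF@3 ID@4 stall=0 (-) EX@5 MEM@6 WB@7
I3 sub r4 <- r5,r2: IF@4 ID@5 stall=1 (RAW on I1.r5 (WB@6)) EX@7 MEM@8 WB@9
I4 ld r3 <- r3: IF@5 ID@7 stall=0 (-) EX@8 MEM@9 WB@10
I5 sub r4 <- r3,r1: IF@7 ID@8 stall=2 (RAW on I4.r3 (WB@10)) EX@11 MEM@12 WB@13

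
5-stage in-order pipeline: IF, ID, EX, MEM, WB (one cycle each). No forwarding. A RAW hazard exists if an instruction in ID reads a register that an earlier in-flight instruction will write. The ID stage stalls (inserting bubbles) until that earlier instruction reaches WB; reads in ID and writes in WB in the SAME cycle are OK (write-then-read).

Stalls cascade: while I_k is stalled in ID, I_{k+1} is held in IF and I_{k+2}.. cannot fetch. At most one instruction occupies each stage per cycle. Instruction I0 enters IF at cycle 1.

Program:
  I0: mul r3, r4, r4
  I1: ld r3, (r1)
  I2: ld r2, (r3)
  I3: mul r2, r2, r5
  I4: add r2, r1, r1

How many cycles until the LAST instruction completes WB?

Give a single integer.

I0 mul r3 <- r4,r4: IF@1 ID@2 stall=0 (-) EX@3 MEM@4 WB@5
I1 ld r3 <- r1: IF@2 ID@3 stall=0 (-) EX@4 MEM@5 WB@6
I2 ld r2 <- r3: IF@3 ID@4 stall=2 (RAW on I1.r3 (WB@6)) EX@7 MEM@8 WB@9
I3 mul r2 <- r2,r5: IF@4 ID@7 stall=2 (RAW on I2.r2 (WB@9)) EX@10 MEM@11 WB@12
I4 add r2 <- r1,r1: IF@7 ID@10 stall=0 (-) EX@11 MEM@12 WB@13

Answer: 13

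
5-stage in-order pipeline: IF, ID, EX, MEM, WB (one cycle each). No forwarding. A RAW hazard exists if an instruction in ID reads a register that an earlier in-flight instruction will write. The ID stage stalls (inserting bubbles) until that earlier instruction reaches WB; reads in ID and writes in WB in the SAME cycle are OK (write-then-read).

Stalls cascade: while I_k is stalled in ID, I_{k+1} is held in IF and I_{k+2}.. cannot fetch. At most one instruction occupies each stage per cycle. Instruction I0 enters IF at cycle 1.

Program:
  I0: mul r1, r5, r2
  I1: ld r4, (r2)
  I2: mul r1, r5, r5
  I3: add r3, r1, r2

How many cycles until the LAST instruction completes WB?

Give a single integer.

Answer: 10

Derivation:
I0 mul r1 <- r5,r2: IF@1 ID@2 stall=0 (-) EX@3 MEM@4 WB@5
I1 ld r4 <- r2: IF@2 ID@3 stall=0 (-) EX@4 MEM@5 WB@6
I2 mul r1 <- r5,r5: IF@3 ID@4 stall=0 (-) EX@5 MEM@6 WB@7
I3 add r3 <- r1,r2: IF@4 ID@5 stall=2 (RAW on I2.r1 (WB@7)) EX@8 MEM@9 WB@10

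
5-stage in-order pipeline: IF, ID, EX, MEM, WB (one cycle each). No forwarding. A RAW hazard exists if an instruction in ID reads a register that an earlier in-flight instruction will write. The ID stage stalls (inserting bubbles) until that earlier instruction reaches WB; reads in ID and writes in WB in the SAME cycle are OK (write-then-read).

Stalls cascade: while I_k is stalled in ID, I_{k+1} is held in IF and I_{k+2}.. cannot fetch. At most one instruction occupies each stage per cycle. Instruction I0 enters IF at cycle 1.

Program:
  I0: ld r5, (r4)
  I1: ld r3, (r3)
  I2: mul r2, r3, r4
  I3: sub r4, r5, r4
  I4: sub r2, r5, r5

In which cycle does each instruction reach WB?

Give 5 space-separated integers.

Answer: 5 6 9 10 11

Derivation:
I0 ld r5 <- r4: IF@1 ID@2 stall=0 (-) EX@3 MEM@4 WB@5
I1 ld r3 <- r3: IF@2 ID@3 stall=0 (-) EX@4 MEM@5 WB@6
I2 mul r2 <- r3,r4: IF@3 ID@4 stall=2 (RAW on I1.r3 (WB@6)) EX@7 MEM@8 WB@9
I3 sub r4 <- r5,r4: IF@4 ID@7 stall=0 (-) EX@8 MEM@9 WB@10
I4 sub r2 <- r5,r5: IF@7 ID@8 stall=0 (-) EX@9 MEM@10 WB@11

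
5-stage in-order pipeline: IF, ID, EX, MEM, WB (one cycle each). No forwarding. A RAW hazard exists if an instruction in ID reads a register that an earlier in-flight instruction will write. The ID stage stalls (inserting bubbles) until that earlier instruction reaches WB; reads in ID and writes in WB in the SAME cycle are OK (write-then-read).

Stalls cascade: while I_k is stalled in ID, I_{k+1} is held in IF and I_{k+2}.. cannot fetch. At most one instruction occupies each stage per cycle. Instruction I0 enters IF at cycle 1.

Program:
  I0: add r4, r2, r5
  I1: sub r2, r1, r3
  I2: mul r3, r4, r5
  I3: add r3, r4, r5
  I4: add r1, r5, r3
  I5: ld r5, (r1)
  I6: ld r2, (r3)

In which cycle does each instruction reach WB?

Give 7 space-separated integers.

Answer: 5 6 8 9 12 15 16

Derivation:
I0 add r4 <- r2,r5: IF@1 ID@2 stall=0 (-) EX@3 MEM@4 WB@5
I1 sub r2 <- r1,r3: IF@2 ID@3 stall=0 (-) EX@4 MEM@5 WB@6
I2 mul r3 <- r4,r5: IF@3 ID@4 stall=1 (RAW on I0.r4 (WB@5)) EX@6 MEM@7 WB@8
I3 add r3 <- r4,r5: IF@4 ID@6 stall=0 (-) EX@7 MEM@8 WB@9
I4 add r1 <- r5,r3: IF@6 ID@7 stall=2 (RAW on I3.r3 (WB@9)) EX@10 MEM@11 WB@12
I5 ld r5 <- r1: IF@7 ID@10 stall=2 (RAW on I4.r1 (WB@12)) EX@13 MEM@14 WB@15
I6 ld r2 <- r3: IF@10 ID@13 stall=0 (-) EX@14 MEM@15 WB@16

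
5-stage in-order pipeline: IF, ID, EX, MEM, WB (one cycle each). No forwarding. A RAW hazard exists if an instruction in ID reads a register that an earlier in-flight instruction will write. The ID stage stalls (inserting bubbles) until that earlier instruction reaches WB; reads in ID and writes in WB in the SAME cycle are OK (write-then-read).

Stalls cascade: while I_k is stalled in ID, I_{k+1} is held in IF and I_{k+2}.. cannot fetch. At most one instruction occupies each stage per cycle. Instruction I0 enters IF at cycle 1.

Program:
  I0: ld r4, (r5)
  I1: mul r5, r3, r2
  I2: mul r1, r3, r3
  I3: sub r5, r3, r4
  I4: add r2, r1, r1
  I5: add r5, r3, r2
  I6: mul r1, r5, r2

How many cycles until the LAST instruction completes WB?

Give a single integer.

Answer: 16

Derivation:
I0 ld r4 <- r5: IF@1 ID@2 stall=0 (-) EX@3 MEM@4 WB@5
I1 mul r5 <- r3,r2: IF@2 ID@3 stall=0 (-) EX@4 MEM@5 WB@6
I2 mul r1 <- r3,r3: IF@3 ID@4 stall=0 (-) EX@5 MEM@6 WB@7
I3 sub r5 <- r3,r4: IF@4 ID@5 stall=0 (-) EX@6 MEM@7 WB@8
I4 add r2 <- r1,r1: IF@5 ID@6 stall=1 (RAW on I2.r1 (WB@7)) EX@8 MEM@9 WB@10
I5 add r5 <- r3,r2: IF@6 ID@8 stall=2 (RAW on I4.r2 (WB@10)) EX@11 MEM@12 WB@13
I6 mul r1 <- r5,r2: IF@8 ID@11 stall=2 (RAW on I5.r5 (WB@13)) EX@14 MEM@15 WB@16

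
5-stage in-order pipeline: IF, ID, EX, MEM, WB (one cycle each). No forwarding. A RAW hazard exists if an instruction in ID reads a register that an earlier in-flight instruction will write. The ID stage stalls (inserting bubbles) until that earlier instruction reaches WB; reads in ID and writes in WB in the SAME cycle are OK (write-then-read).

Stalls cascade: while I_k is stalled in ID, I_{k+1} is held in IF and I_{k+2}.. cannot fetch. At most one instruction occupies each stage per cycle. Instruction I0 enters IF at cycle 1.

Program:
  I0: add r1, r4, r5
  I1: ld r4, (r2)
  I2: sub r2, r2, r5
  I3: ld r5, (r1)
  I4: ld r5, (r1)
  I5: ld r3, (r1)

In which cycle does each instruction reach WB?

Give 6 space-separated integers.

I0 add r1 <- r4,r5: IF@1 ID@2 stall=0 (-) EX@3 MEM@4 WB@5
I1 ld r4 <- r2: IF@2 ID@3 stall=0 (-) EX@4 MEM@5 WB@6
I2 sub r2 <- r2,r5: IF@3 ID@4 stall=0 (-) EX@5 MEM@6 WB@7
I3 ld r5 <- r1: IF@4 ID@5 stall=0 (-) EX@6 MEM@7 WB@8
I4 ld r5 <- r1: IF@5 ID@6 stall=0 (-) EX@7 MEM@8 WB@9
I5 ld r3 <- r1: IF@6 ID@7 stall=0 (-) EX@8 MEM@9 WB@10

Answer: 5 6 7 8 9 10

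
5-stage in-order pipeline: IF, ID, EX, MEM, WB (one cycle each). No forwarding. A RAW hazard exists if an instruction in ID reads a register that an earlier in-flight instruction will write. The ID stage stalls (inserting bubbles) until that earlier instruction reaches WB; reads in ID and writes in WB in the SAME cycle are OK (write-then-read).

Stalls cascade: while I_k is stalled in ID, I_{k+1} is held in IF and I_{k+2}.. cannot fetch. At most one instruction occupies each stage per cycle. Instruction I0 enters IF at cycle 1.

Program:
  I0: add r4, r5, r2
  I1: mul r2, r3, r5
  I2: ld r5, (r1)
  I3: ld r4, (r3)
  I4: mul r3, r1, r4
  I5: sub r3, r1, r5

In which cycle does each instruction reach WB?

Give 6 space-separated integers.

I0 add r4 <- r5,r2: IF@1 ID@2 stall=0 (-) EX@3 MEM@4 WB@5
I1 mul r2 <- r3,r5: IF@2 ID@3 stall=0 (-) EX@4 MEM@5 WB@6
I2 ld r5 <- r1: IF@3 ID@4 stall=0 (-) EX@5 MEM@6 WB@7
I3 ld r4 <- r3: IF@4 ID@5 stall=0 (-) EX@6 MEM@7 WB@8
I4 mul r3 <- r1,r4: IF@5 ID@6 stall=2 (RAW on I3.r4 (WB@8)) EX@9 MEM@10 WB@11
I5 sub r3 <- r1,r5: IF@6 ID@9 stall=0 (-) EX@10 MEM@11 WB@12

Answer: 5 6 7 8 11 12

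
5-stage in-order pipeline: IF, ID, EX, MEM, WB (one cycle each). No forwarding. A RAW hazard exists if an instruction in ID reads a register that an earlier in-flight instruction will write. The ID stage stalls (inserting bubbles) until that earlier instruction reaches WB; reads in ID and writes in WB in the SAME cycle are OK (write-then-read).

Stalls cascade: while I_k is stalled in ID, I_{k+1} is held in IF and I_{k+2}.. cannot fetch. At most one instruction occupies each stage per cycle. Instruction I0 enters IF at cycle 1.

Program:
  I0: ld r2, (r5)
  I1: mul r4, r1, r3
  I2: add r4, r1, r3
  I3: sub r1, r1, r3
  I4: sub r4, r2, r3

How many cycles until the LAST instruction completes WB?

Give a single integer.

I0 ld r2 <- r5: IF@1 ID@2 stall=0 (-) EX@3 MEM@4 WB@5
I1 mul r4 <- r1,r3: IF@2 ID@3 stall=0 (-) EX@4 MEM@5 WB@6
I2 add r4 <- r1,r3: IF@3 ID@4 stall=0 (-) EX@5 MEM@6 WB@7
I3 sub r1 <- r1,r3: IF@4 ID@5 stall=0 (-) EX@6 MEM@7 WB@8
I4 sub r4 <- r2,r3: IF@5 ID@6 stall=0 (-) EX@7 MEM@8 WB@9

Answer: 9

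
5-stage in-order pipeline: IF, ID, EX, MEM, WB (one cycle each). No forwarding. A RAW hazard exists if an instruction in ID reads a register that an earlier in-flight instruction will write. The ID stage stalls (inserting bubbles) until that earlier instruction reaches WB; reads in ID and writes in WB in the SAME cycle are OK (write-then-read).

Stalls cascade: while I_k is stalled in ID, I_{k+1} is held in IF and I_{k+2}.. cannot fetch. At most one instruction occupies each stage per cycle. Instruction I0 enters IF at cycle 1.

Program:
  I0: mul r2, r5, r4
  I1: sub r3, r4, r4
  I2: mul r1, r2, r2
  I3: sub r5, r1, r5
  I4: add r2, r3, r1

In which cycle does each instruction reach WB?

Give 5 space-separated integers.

I0 mul r2 <- r5,r4: IF@1 ID@2 stall=0 (-) EX@3 MEM@4 WB@5
I1 sub r3 <- r4,r4: IF@2 ID@3 stall=0 (-) EX@4 MEM@5 WB@6
I2 mul r1 <- r2,r2: IF@3 ID@4 stall=1 (RAW on I0.r2 (WB@5)) EX@6 MEM@7 WB@8
I3 sub r5 <- r1,r5: IF@4 ID@6 stall=2 (RAW on I2.r1 (WB@8)) EX@9 MEM@10 WB@11
I4 add r2 <- r3,r1: IF@6 ID@9 stall=0 (-) EX@10 MEM@11 WB@12

Answer: 5 6 8 11 12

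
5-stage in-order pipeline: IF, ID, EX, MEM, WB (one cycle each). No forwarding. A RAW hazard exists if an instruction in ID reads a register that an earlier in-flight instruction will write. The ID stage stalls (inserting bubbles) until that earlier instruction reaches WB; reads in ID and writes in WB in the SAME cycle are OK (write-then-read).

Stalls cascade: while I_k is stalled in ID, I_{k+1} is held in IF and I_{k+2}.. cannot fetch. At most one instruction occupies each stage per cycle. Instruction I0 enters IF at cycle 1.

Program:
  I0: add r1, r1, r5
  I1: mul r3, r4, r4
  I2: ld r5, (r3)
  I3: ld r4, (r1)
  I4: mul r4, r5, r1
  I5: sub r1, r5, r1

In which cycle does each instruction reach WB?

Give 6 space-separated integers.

Answer: 5 6 9 10 12 13

Derivation:
I0 add r1 <- r1,r5: IF@1 ID@2 stall=0 (-) EX@3 MEM@4 WB@5
I1 mul r3 <- r4,r4: IF@2 ID@3 stall=0 (-) EX@4 MEM@5 WB@6
I2 ld r5 <- r3: IF@3 ID@4 stall=2 (RAW on I1.r3 (WB@6)) EX@7 MEM@8 WB@9
I3 ld r4 <- r1: IF@4 ID@7 stall=0 (-) EX@8 MEM@9 WB@10
I4 mul r4 <- r5,r1: IF@7 ID@8 stall=1 (RAW on I2.r5 (WB@9)) EX@10 MEM@11 WB@12
I5 sub r1 <- r5,r1: IF@8 ID@10 stall=0 (-) EX@11 MEM@12 WB@13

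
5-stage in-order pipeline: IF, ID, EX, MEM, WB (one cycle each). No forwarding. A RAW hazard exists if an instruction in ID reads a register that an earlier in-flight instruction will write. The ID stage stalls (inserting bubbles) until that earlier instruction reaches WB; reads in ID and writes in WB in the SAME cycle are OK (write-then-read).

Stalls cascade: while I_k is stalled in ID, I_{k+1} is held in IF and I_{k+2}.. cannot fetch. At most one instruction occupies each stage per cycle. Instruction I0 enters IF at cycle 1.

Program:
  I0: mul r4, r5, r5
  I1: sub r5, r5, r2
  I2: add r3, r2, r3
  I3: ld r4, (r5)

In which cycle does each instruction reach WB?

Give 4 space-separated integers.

I0 mul r4 <- r5,r5: IF@1 ID@2 stall=0 (-) EX@3 MEM@4 WB@5
I1 sub r5 <- r5,r2: IF@2 ID@3 stall=0 (-) EX@4 MEM@5 WB@6
I2 add r3 <- r2,r3: IF@3 ID@4 stall=0 (-) EX@5 MEM@6 WB@7
I3 ld r4 <- r5: IF@4 ID@5 stall=1 (RAW on I1.r5 (WB@6)) EX@7 MEM@8 WB@9

Answer: 5 6 7 9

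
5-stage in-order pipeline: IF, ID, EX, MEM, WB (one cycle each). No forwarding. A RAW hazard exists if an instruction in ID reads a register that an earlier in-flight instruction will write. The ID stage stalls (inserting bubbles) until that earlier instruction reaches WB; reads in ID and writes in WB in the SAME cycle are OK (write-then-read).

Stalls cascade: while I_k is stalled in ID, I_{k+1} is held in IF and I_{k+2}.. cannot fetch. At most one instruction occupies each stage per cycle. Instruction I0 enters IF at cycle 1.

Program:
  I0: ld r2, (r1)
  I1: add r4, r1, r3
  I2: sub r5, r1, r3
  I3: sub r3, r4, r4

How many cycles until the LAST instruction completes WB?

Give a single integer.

Answer: 9

Derivation:
I0 ld r2 <- r1: IF@1 ID@2 stall=0 (-) EX@3 MEM@4 WB@5
I1 add r4 <- r1,r3: IF@2 ID@3 stall=0 (-) EX@4 MEM@5 WB@6
I2 sub r5 <- r1,r3: IF@3 ID@4 stall=0 (-) EX@5 MEM@6 WB@7
I3 sub r3 <- r4,r4: IF@4 ID@5 stall=1 (RAW on I1.r4 (WB@6)) EX@7 MEM@8 WB@9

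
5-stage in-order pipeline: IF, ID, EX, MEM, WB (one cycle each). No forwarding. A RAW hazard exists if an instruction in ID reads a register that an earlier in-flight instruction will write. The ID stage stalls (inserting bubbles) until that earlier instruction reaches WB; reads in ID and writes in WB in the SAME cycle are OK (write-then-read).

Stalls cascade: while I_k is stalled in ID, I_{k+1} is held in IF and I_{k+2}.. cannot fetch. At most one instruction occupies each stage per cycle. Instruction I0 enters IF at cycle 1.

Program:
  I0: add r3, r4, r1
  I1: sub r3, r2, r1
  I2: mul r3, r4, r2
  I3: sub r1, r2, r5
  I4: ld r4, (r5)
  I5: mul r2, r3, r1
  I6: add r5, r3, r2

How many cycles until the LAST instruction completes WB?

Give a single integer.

I0 add r3 <- r4,r1: IF@1 ID@2 stall=0 (-) EX@3 MEM@4 WB@5
I1 sub r3 <- r2,r1: IF@2 ID@3 stall=0 (-) EX@4 MEM@5 WB@6
I2 mul r3 <- r4,r2: IF@3 ID@4 stall=0 (-) EX@5 MEM@6 WB@7
I3 sub r1 <- r2,r5: IF@4 ID@5 stall=0 (-) EX@6 MEM@7 WB@8
I4 ld r4 <- r5: IF@5 ID@6 stall=0 (-) EX@7 MEM@8 WB@9
I5 mul r2 <- r3,r1: IF@6 ID@7 stall=1 (RAW on I3.r1 (WB@8)) EX@9 MEM@10 WB@11
I6 add r5 <- r3,r2: IF@7 ID@9 stall=2 (RAW on I5.r2 (WB@11)) EX@12 MEM@13 WB@14

Answer: 14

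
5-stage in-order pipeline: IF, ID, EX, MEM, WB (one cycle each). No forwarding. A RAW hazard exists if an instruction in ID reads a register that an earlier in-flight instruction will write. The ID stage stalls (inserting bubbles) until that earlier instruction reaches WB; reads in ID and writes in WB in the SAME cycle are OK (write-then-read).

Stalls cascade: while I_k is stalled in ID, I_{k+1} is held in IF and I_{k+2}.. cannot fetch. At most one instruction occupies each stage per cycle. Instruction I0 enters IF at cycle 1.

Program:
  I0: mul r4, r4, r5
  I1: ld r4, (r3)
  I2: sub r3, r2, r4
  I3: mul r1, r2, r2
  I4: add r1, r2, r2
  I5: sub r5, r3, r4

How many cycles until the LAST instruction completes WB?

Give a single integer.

Answer: 12

Derivation:
I0 mul r4 <- r4,r5: IF@1 ID@2 stall=0 (-) EX@3 MEM@4 WB@5
I1 ld r4 <- r3: IF@2 ID@3 stall=0 (-) EX@4 MEM@5 WB@6
I2 sub r3 <- r2,r4: IF@3 ID@4 stall=2 (RAW on I1.r4 (WB@6)) EX@7 MEM@8 WB@9
I3 mul r1 <- r2,r2: IF@4 ID@7 stall=0 (-) EX@8 MEM@9 WB@10
I4 add r1 <- r2,r2: IF@7 ID@8 stall=0 (-) EX@9 MEM@10 WB@11
I5 sub r5 <- r3,r4: IF@8 ID@9 stall=0 (-) EX@10 MEM@11 WB@12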